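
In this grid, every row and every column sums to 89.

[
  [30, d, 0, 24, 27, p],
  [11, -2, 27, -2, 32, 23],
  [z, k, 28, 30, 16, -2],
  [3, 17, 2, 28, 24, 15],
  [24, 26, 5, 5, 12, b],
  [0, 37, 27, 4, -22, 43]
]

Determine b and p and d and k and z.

b = 17, p = -7, d = 15, k = -4, z = 21

The known cells in column 1 total 68, leaving 89 − 68 = 21 for the blank.
The known cells in row 3 total 93, leaving 89 − 93 = -4 for the blank.
The known cells in column 2 total 74, leaving 89 − 74 = 15 for the blank.
The known cells in row 5 total 72, leaving 89 − 72 = 17 for the blank.
The known cells in row 1 total 96, leaving 89 − 96 = -7 for the blank.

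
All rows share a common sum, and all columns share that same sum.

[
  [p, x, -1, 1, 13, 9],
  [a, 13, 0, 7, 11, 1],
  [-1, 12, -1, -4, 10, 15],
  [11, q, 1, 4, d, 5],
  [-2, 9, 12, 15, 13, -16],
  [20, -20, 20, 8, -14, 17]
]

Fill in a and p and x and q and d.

a = -1, p = 4, x = 5, q = 12, d = -2

Rows 3 and 5 both sum to 31, so that's the common total.
The known cells in column 5 total 33, leaving 31 − 33 = -2 for the blank.
The known cells in row 4 total 19, leaving 31 − 19 = 12 for the blank.
The known cells in column 2 total 26, leaving 31 − 26 = 5 for the blank.
The known cells in row 1 total 27, leaving 31 − 27 = 4 for the blank.
The known cells in row 2 total 32, leaving 31 − 32 = -1 for the blank.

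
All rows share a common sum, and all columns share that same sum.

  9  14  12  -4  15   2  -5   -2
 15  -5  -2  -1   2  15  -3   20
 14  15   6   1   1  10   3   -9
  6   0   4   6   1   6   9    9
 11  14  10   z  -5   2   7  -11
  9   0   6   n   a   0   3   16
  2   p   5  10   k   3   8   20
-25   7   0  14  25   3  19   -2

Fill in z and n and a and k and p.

Rows 1 and 2 both sum to 41, so that's the common total.
Row 5: 11 + 14 + 10 − 5 + 2 + 7 − 11 = 28, so its missing entry is 41 − 28 = 13.
Column 2: 14 − 5 + 15 + 0 + 14 + 0 + 7 = 45, so its missing entry is 41 − 45 = -4.
Row 7: 2 − 4 + 5 + 10 + 3 + 8 + 20 = 44, so its missing entry is 41 − 44 = -3.
Column 5: 15 + 2 + 1 + 1 − 5 − 3 + 25 = 36, so its missing entry is 41 − 36 = 5.
Row 6: 9 + 0 + 6 + 5 + 0 + 3 + 16 = 39, so its missing entry is 41 − 39 = 2.

z = 13, n = 2, a = 5, k = -3, p = -4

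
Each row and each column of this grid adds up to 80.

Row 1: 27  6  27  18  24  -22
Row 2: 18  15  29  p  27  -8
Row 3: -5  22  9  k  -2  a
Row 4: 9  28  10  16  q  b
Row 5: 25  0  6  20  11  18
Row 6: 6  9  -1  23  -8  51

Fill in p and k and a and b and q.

p = -1, k = 4, a = 52, b = -11, q = 28

The known cells in column 5 total 52, leaving 80 − 52 = 28 for the blank.
The known cells in row 2 total 81, leaving 80 − 81 = -1 for the blank.
The known cells in column 4 total 76, leaving 80 − 76 = 4 for the blank.
The known cells in row 3 total 28, leaving 80 − 28 = 52 for the blank.
The known cells in row 4 total 91, leaving 80 − 91 = -11 for the blank.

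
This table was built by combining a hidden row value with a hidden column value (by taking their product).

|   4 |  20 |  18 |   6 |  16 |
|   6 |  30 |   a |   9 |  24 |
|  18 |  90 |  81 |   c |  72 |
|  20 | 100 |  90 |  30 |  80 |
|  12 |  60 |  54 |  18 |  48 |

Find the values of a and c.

a = 27, c = 27

Each row is a constant multiple of every other row — this is a multiplication table with the headers hidden.
Row 2 is 6/4 = 3/2 times row 1, so its entry in column 3 is 18 × 3/2 = 27.
Row 3 is 18/4 = 9/2 times row 1, so its entry in column 4 is 6 × 9/2 = 27.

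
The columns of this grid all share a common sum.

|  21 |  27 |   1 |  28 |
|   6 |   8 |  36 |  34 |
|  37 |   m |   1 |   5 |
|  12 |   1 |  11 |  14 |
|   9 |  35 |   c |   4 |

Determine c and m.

Columns 1 and 4 both add up to 85, so every column sums to 85.
Column 3: 1 + 36 + 1 + 11 = 49, so the missing entry is 85 − 49 = 36.
Column 2: 27 + 8 + 1 + 35 = 71, so the missing entry is 85 − 71 = 14.

c = 36, m = 14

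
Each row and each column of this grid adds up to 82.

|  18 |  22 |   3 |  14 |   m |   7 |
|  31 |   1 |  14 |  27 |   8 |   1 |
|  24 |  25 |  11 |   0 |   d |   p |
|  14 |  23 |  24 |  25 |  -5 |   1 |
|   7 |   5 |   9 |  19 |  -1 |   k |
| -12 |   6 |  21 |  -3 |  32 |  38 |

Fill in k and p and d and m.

The known cells in row 5 total 39, leaving 82 − 39 = 43 for the blank.
The known cells in column 6 total 90, leaving 82 − 90 = -8 for the blank.
The known cells in row 1 total 64, leaving 82 − 64 = 18 for the blank.
The known cells in row 3 total 52, leaving 82 − 52 = 30 for the blank.

k = 43, p = -8, d = 30, m = 18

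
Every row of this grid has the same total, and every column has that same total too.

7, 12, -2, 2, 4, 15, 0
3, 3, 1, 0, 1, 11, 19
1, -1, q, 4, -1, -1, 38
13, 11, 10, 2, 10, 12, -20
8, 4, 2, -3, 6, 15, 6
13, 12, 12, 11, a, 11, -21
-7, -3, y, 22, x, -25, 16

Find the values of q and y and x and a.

Rows 1 and 2 both sum to 38, so that's the common total.
Row 6 has 13 + 12 + 12 + 11 + 11 − 21 = 38; the blank must be 38 − 38 = 0.
Column 5 has 4 + 1 − 1 + 10 + 6 + 0 = 20; the blank must be 38 − 20 = 18.
Row 7 has -7 − 3 + 22 + 18 − 25 + 16 = 21; the blank must be 38 − 21 = 17.
Row 3 has 1 − 1 + 4 − 1 − 1 + 38 = 40; the blank must be 38 − 40 = -2.

q = -2, y = 17, x = 18, a = 0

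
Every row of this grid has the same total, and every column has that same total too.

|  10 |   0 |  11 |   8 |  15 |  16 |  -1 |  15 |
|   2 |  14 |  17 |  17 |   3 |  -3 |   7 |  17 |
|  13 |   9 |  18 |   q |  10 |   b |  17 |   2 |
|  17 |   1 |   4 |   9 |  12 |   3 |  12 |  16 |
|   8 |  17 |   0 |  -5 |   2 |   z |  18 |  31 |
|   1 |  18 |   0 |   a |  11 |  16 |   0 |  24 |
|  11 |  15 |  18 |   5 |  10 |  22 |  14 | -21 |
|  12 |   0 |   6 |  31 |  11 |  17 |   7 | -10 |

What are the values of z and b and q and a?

Rows 1 and 2 both sum to 74, so that's the common total.
The known cells in row 6 total 70, leaving 74 − 70 = 4 for the blank.
The known cells in column 4 total 69, leaving 74 − 69 = 5 for the blank.
The known cells in row 5 total 71, leaving 74 − 71 = 3 for the blank.
The known cells in row 3 total 74, leaving 74 − 74 = 0 for the blank.

z = 3, b = 0, q = 5, a = 4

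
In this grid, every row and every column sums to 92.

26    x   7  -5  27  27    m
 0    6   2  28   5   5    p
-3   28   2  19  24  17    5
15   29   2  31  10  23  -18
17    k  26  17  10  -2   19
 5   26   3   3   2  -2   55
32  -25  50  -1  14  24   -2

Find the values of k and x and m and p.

k = 5, x = 23, m = -13, p = 46

Row 2: 0 + 6 + 2 + 28 + 5 + 5 = 46, so its missing entry is 92 − 46 = 46.
Row 5: 17 + 26 + 17 + 10 − 2 + 19 = 87, so its missing entry is 92 − 87 = 5.
Column 2: 6 + 28 + 29 + 5 + 26 − 25 = 69, so its missing entry is 92 − 69 = 23.
Row 1: 26 + 23 + 7 − 5 + 27 + 27 = 105, so its missing entry is 92 − 105 = -13.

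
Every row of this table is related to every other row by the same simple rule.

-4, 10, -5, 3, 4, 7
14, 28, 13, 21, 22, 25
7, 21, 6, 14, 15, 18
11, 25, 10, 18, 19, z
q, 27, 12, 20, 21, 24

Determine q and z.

The difference between any two rows is the same in every column — this is an addition table with the headers hidden.
Row 5 minus row 1 is 21 − 4 = 17, so its entry in column 1 is -4 + 17 = 13.
Row 4 minus row 1 is 19 − 4 = 15, so its entry in column 6 is 7 + 15 = 22.

q = 13, z = 22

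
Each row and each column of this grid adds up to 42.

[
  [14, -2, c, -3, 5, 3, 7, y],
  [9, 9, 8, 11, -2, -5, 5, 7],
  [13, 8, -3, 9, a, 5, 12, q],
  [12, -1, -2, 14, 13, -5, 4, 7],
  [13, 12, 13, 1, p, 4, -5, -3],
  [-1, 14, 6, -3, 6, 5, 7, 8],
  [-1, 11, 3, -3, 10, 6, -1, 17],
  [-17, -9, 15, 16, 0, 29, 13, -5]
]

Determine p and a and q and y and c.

Row 5 has 13 + 12 + 13 + 1 + 4 − 5 − 3 = 35; the blank must be 42 − 35 = 7.
Column 5 has 5 − 2 + 13 + 7 + 6 + 10 + 0 = 39; the blank must be 42 − 39 = 3.
Row 3 has 13 + 8 − 3 + 9 + 3 + 5 + 12 = 47; the blank must be 42 − 47 = -5.
Column 8 has 7 − 5 + 7 − 3 + 8 + 17 − 5 = 26; the blank must be 42 − 26 = 16.
Row 1 has 14 − 2 − 3 + 5 + 3 + 7 + 16 = 40; the blank must be 42 − 40 = 2.

p = 7, a = 3, q = -5, y = 16, c = 2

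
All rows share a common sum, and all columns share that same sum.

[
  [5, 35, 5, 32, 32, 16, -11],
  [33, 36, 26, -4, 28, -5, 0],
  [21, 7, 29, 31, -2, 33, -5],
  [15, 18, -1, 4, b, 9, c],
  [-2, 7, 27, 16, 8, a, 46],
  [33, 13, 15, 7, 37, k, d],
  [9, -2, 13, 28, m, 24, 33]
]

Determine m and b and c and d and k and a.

m = 9, b = 2, c = 67, d = -16, k = 25, a = 12

Rows 1 and 2 both sum to 114, so that's the common total.
Row 7 has 9 − 2 + 13 + 28 + 24 + 33 = 105; the blank must be 114 − 105 = 9.
Column 5 has 32 + 28 − 2 + 8 + 37 + 9 = 112; the blank must be 114 − 112 = 2.
Row 5 has -2 + 7 + 27 + 16 + 8 + 46 = 102; the blank must be 114 − 102 = 12.
Column 6 has 16 − 5 + 33 + 9 + 12 + 24 = 89; the blank must be 114 − 89 = 25.
Row 6 has 33 + 13 + 15 + 7 + 37 + 25 = 130; the blank must be 114 − 130 = -16.
Row 4 has 15 + 18 − 1 + 4 + 2 + 9 = 47; the blank must be 114 − 47 = 67.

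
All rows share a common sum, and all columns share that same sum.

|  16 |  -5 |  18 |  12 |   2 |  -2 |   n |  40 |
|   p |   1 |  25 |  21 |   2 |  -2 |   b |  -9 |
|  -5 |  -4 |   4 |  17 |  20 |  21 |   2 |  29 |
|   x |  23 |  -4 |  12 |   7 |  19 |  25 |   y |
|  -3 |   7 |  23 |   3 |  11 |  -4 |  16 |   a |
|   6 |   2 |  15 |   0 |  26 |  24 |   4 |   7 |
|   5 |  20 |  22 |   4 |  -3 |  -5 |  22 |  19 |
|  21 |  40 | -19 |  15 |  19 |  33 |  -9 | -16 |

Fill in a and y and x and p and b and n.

a = 31, y = -17, x = 19, p = 25, b = 21, n = 3

Rows 3 and 6 both sum to 84, so that's the common total.
Row 1: 16 − 5 + 18 + 12 + 2 − 2 + 40 = 81, so its missing entry is 84 − 81 = 3.
Column 7: 3 + 2 + 25 + 16 + 4 + 22 − 9 = 63, so its missing entry is 84 − 63 = 21.
Row 2: 1 + 25 + 21 + 2 − 2 + 21 − 9 = 59, so its missing entry is 84 − 59 = 25.
Column 1: 16 + 25 − 5 − 3 + 6 + 5 + 21 = 65, so its missing entry is 84 − 65 = 19.
Row 4: 19 + 23 − 4 + 12 + 7 + 19 + 25 = 101, so its missing entry is 84 − 101 = -17.
Row 5: -3 + 7 + 23 + 3 + 11 − 4 + 16 = 53, so its missing entry is 84 − 53 = 31.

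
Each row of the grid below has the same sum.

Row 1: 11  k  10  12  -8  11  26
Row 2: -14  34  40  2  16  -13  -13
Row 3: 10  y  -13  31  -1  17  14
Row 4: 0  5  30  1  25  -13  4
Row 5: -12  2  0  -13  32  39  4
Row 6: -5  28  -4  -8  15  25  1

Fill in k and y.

k = -10, y = -6

Rows 4 and 5 both add up to 52, so every row sums to 52.
Row 1: 11 + 10 + 12 − 8 + 11 + 26 = 62, so the missing entry is 52 − 62 = -10.
Row 3: 10 − 13 + 31 − 1 + 17 + 14 = 58, so the missing entry is 52 − 58 = -6.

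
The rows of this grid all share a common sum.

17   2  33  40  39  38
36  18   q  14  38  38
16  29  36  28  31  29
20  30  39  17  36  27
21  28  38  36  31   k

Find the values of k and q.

The complete rows each total 169.
Row 5 is missing 169 − 154 = 15 (since 21 + 28 + 38 + 36 + 31 = 154).
Row 2 is missing 169 − 144 = 25 (since 36 + 18 + 14 + 38 + 38 = 144).

k = 15, q = 25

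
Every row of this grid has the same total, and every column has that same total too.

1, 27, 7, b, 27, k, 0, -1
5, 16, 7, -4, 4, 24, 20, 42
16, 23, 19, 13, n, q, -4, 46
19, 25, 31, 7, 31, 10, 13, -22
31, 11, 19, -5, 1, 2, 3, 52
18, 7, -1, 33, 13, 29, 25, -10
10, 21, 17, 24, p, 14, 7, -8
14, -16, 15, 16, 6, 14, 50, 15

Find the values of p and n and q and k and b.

p = 29, n = 3, q = -2, k = 23, b = 30

Rows 2 and 4 both sum to 114, so that's the common total.
The known cells in column 4 total 84, leaving 114 − 84 = 30 for the blank.
The known cells in row 7 total 85, leaving 114 − 85 = 29 for the blank.
The known cells in column 5 total 111, leaving 114 − 111 = 3 for the blank.
The known cells in row 1 total 91, leaving 114 − 91 = 23 for the blank.
The known cells in row 3 total 116, leaving 114 − 116 = -2 for the blank.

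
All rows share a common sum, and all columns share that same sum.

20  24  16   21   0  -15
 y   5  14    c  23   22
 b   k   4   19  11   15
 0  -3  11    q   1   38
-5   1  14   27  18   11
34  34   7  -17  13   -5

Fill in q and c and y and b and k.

Rows 1 and 5 both sum to 66, so that's the common total.
Column 2 has 24 + 5 − 3 + 1 + 34 = 61; the blank must be 66 − 61 = 5.
Row 3 has 5 + 4 + 19 + 11 + 15 = 54; the blank must be 66 − 54 = 12.
Row 4 has 0 − 3 + 11 + 1 + 38 = 47; the blank must be 66 − 47 = 19.
Column 1 has 20 + 12 + 0 − 5 + 34 = 61; the blank must be 66 − 61 = 5.
Row 2 has 5 + 5 + 14 + 23 + 22 = 69; the blank must be 66 − 69 = -3.

q = 19, c = -3, y = 5, b = 12, k = 5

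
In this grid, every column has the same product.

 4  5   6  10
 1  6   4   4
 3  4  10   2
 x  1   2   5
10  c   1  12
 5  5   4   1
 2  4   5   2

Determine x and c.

Columns 3 and 4 each multiply to 9600, so every column has product 9600.
Column 1: 4×1×3×10×5×2 = 1200, so the missing entry is 9600 ÷ 1200 = 8.
Column 2: 5×6×4×1×5×4 = 2400, so the missing entry is 9600 ÷ 2400 = 4.

x = 8, c = 4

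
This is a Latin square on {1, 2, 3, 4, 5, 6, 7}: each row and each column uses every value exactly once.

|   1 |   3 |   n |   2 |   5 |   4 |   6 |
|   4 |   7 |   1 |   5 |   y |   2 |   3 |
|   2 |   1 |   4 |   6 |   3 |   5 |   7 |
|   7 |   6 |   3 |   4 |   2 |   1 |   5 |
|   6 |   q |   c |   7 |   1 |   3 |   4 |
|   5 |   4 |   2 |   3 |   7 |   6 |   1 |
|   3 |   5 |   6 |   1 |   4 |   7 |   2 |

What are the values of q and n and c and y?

q = 2, n = 7, c = 5, y = 6

Cell (1,3): row 1 already has {1, 2, 3, 4, 5, 6} → 7.
At (row 5, col 3): column 3 already has {1, 2, 3, 4, 6, 7}, so the value is 5.
At (row 5, col 2): row 5 already has {1, 3, 4, 5, 6, 7}, so the value is 2.
At (row 2, col 5): row 2 already has {1, 2, 3, 4, 5, 7}, so the value is 6.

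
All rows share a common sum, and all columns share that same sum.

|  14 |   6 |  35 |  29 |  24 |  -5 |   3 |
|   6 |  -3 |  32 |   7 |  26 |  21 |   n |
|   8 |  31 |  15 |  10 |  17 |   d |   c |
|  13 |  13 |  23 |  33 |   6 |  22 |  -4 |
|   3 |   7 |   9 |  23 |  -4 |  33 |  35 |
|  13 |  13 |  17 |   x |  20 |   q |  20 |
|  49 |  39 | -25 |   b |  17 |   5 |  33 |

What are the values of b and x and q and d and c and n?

b = -12, x = 16, q = 7, d = 23, c = 2, n = 17

Rows 1 and 4 both sum to 106, so that's the common total.
The known cells in row 2 total 89, leaving 106 − 89 = 17 for the blank.
The known cells in column 7 total 104, leaving 106 − 104 = 2 for the blank.
The known cells in row 3 total 83, leaving 106 − 83 = 23 for the blank.
The known cells in column 6 total 99, leaving 106 − 99 = 7 for the blank.
The known cells in row 6 total 90, leaving 106 − 90 = 16 for the blank.
The known cells in row 7 total 118, leaving 106 − 118 = -12 for the blank.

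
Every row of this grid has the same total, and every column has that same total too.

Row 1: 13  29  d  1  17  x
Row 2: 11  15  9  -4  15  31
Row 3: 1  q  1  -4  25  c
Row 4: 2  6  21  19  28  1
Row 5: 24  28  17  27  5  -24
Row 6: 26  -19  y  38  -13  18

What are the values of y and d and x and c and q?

y = 27, d = 2, x = 15, c = 36, q = 18

Rows 2 and 4 both sum to 77, so that's the common total.
The known cells in column 2 total 59, leaving 77 − 59 = 18 for the blank.
The known cells in row 3 total 41, leaving 77 − 41 = 36 for the blank.
The known cells in column 6 total 62, leaving 77 − 62 = 15 for the blank.
The known cells in row 1 total 75, leaving 77 − 75 = 2 for the blank.
The known cells in row 6 total 50, leaving 77 − 50 = 27 for the blank.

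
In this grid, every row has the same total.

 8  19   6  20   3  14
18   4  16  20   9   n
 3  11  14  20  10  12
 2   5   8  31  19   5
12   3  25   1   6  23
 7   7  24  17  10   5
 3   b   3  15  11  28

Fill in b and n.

The complete rows each total 70.
Row 7 is missing 70 − 60 = 10 (since 3 + 3 + 15 + 11 + 28 = 60).
Row 2 is missing 70 − 67 = 3 (since 18 + 4 + 16 + 20 + 9 = 67).

b = 10, n = 3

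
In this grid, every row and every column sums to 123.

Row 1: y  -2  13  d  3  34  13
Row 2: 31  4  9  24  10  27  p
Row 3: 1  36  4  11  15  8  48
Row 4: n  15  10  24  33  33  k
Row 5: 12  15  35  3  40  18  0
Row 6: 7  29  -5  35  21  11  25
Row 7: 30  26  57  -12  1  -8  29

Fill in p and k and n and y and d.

Column 4 has 24 + 11 + 24 + 3 + 35 − 12 = 85; the blank must be 123 − 85 = 38.
Row 1 has -2 + 13 + 38 + 3 + 34 + 13 = 99; the blank must be 123 − 99 = 24.
Column 1 has 24 + 31 + 1 + 12 + 7 + 30 = 105; the blank must be 123 − 105 = 18.
Row 4 has 18 + 15 + 10 + 24 + 33 + 33 = 133; the blank must be 123 − 133 = -10.
Row 2 has 31 + 4 + 9 + 24 + 10 + 27 = 105; the blank must be 123 − 105 = 18.

p = 18, k = -10, n = 18, y = 24, d = 38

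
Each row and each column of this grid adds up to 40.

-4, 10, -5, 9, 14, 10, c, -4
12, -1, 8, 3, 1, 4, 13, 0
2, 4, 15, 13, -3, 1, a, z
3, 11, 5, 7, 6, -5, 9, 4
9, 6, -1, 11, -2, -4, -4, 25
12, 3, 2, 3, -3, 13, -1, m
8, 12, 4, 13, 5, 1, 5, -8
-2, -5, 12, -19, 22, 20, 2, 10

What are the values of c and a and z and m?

c = 10, a = 6, z = 2, m = 11

The known cells in row 6 total 29, leaving 40 − 29 = 11 for the blank.
The known cells in column 8 total 38, leaving 40 − 38 = 2 for the blank.
The known cells in row 3 total 34, leaving 40 − 34 = 6 for the blank.
The known cells in row 1 total 30, leaving 40 − 30 = 10 for the blank.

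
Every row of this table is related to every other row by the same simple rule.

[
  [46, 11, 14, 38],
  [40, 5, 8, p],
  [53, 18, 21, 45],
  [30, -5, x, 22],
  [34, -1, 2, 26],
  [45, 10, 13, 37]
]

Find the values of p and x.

p = 32, x = -2

The difference between any two rows is the same in every column — this is an addition table with the headers hidden.
Row 2 minus row 1 is 5 − 11 = -6, so its entry in column 4 is 38 + (-6) = 32.
Row 4 minus row 1 is -5 − 11 = -16, so its entry in column 3 is 14 + (-16) = -2.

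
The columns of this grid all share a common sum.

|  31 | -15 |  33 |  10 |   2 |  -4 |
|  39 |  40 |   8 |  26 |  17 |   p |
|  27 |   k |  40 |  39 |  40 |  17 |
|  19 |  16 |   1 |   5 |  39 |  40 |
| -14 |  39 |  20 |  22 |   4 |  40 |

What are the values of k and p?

k = 22, p = 9

The complete columns each total 102.
Column 2 is missing 102 − 80 = 22 (since -15 + 40 + 16 + 39 = 80).
Column 6 is missing 102 − 93 = 9 (since -4 + 17 + 40 + 40 = 93).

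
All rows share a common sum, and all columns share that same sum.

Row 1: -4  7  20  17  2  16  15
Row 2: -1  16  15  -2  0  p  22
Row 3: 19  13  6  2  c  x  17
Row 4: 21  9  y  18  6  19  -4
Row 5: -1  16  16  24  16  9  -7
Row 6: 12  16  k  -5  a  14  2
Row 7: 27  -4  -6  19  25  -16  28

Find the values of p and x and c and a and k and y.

p = 23, x = 8, c = 8, a = 16, k = 18, y = 4

Rows 1 and 5 both sum to 73, so that's the common total.
The known cells in row 2 total 50, leaving 73 − 50 = 23 for the blank.
The known cells in row 4 total 69, leaving 73 − 69 = 4 for the blank.
The known cells in column 6 total 65, leaving 73 − 65 = 8 for the blank.
The known cells in row 3 total 65, leaving 73 − 65 = 8 for the blank.
The known cells in column 5 total 57, leaving 73 − 57 = 16 for the blank.
The known cells in row 6 total 55, leaving 73 − 55 = 18 for the blank.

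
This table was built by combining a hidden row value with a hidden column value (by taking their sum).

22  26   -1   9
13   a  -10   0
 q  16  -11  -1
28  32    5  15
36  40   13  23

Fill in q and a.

The difference between any two rows is the same in every column — this is an addition table with the headers hidden.
Row 3 minus row 1 is -1 − 9 = -10, so its entry in column 1 is 22 + (-10) = 12.
Row 2 minus row 1 is 0 − 9 = -9, so its entry in column 2 is 26 + (-9) = 17.

q = 12, a = 17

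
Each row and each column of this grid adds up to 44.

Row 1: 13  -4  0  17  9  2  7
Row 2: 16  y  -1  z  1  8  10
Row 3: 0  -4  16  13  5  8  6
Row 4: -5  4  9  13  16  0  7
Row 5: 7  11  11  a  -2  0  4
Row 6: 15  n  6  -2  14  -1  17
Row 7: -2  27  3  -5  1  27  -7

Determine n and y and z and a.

n = -5, y = 15, z = -5, a = 13

The known cells in row 6 total 49, leaving 44 − 49 = -5 for the blank.
The known cells in column 2 total 29, leaving 44 − 29 = 15 for the blank.
The known cells in row 2 total 49, leaving 44 − 49 = -5 for the blank.
The known cells in row 5 total 31, leaving 44 − 31 = 13 for the blank.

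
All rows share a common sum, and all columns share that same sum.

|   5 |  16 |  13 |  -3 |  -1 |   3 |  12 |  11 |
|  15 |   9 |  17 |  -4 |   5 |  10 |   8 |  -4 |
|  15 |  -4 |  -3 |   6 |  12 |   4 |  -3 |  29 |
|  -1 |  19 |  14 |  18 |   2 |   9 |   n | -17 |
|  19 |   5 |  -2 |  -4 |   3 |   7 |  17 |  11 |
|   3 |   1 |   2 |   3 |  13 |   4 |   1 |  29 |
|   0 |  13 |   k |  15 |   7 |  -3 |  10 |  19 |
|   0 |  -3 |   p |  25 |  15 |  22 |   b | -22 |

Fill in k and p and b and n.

k = -5, p = 20, b = -1, n = 12

Rows 1 and 2 both sum to 56, so that's the common total.
The known cells in row 7 total 61, leaving 56 − 61 = -5 for the blank.
The known cells in column 3 total 36, leaving 56 − 36 = 20 for the blank.
The known cells in row 8 total 57, leaving 56 − 57 = -1 for the blank.
The known cells in row 4 total 44, leaving 56 − 44 = 12 for the blank.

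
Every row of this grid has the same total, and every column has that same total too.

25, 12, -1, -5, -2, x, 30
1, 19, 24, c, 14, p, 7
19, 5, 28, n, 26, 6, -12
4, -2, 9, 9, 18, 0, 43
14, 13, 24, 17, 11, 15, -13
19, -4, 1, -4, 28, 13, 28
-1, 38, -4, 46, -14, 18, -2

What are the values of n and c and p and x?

Rows 4 and 5 both sum to 81, so that's the common total.
The known cells in row 3 total 72, leaving 81 − 72 = 9 for the blank.
The known cells in column 4 total 72, leaving 81 − 72 = 9 for the blank.
The known cells in row 1 total 59, leaving 81 − 59 = 22 for the blank.
The known cells in row 2 total 74, leaving 81 − 74 = 7 for the blank.

n = 9, c = 9, p = 7, x = 22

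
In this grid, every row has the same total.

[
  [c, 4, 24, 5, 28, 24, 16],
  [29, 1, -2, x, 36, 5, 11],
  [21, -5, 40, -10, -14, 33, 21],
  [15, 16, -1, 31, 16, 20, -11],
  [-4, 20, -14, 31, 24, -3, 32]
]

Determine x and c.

Rows 4 and 5 both add up to 86, so every row sums to 86.
Row 2: 29 + 1 − 2 + 36 + 5 + 11 = 80, so the missing entry is 86 − 80 = 6.
Row 1: 4 + 24 + 5 + 28 + 24 + 16 = 101, so the missing entry is 86 − 101 = -15.

x = 6, c = -15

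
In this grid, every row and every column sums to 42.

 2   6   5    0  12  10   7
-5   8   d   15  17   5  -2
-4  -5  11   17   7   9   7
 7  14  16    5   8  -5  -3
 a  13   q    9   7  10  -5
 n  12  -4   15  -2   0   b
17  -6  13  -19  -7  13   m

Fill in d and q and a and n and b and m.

The known cells in row 2 total 38, leaving 42 − 38 = 4 for the blank.
The known cells in column 3 total 45, leaving 42 − 45 = -3 for the blank.
The known cells in row 5 total 31, leaving 42 − 31 = 11 for the blank.
The known cells in column 1 total 28, leaving 42 − 28 = 14 for the blank.
The known cells in row 6 total 35, leaving 42 − 35 = 7 for the blank.
The known cells in row 7 total 11, leaving 42 − 11 = 31 for the blank.

d = 4, q = -3, a = 11, n = 14, b = 7, m = 31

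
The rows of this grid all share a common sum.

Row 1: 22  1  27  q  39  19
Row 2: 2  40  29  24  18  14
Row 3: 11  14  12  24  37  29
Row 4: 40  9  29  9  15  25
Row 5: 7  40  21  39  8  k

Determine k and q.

k = 12, q = 19

The complete rows each total 127.
Row 5 is missing 127 − 115 = 12 (since 7 + 40 + 21 + 39 + 8 = 115).
Row 1 is missing 127 − 108 = 19 (since 22 + 1 + 27 + 39 + 19 = 108).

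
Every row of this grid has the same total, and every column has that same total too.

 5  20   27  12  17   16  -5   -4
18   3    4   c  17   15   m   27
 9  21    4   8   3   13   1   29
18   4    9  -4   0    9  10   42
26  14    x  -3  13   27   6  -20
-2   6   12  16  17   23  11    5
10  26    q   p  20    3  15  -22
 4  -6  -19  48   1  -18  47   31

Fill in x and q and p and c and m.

x = 25, q = 26, p = 10, c = 1, m = 3

Rows 1 and 3 both sum to 88, so that's the common total.
Row 5 has 26 + 14 − 3 + 13 + 27 + 6 − 20 = 63; the blank must be 88 − 63 = 25.
Column 3 has 27 + 4 + 4 + 9 + 25 + 12 − 19 = 62; the blank must be 88 − 62 = 26.
Column 7 has -5 + 1 + 10 + 6 + 11 + 15 + 47 = 85; the blank must be 88 − 85 = 3.
Row 7 has 10 + 26 + 26 + 20 + 3 + 15 − 22 = 78; the blank must be 88 − 78 = 10.
Row 2 has 18 + 3 + 4 + 17 + 15 + 3 + 27 = 87; the blank must be 88 − 87 = 1.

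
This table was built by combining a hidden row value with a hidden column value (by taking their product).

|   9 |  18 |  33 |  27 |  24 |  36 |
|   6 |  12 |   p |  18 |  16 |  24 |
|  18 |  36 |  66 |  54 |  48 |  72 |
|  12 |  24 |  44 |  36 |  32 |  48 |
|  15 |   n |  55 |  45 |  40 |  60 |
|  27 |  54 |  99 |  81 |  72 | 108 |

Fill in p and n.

Each row is a constant multiple of every other row — this is a multiplication table with the headers hidden.
Row 2 is 18/27 = 2/3 times row 1, so its entry in column 3 is 33 × 2/3 = 22.
Row 5 is 45/27 = 5/3 times row 1, so its entry in column 2 is 18 × 5/3 = 30.

p = 22, n = 30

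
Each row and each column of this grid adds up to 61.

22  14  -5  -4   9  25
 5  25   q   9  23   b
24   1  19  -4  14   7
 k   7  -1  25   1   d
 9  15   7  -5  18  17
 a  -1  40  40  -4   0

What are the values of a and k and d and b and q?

Column 3: -5 + 19 − 1 + 7 + 40 = 60, so its missing entry is 61 − 60 = 1.
Row 2: 5 + 25 + 1 + 9 + 23 = 63, so its missing entry is 61 − 63 = -2.
Row 6: -1 + 40 + 40 − 4 + 0 = 75, so its missing entry is 61 − 75 = -14.
Column 1: 22 + 5 + 24 + 9 − 14 = 46, so its missing entry is 61 − 46 = 15.
Row 4: 15 + 7 − 1 + 25 + 1 = 47, so its missing entry is 61 − 47 = 14.

a = -14, k = 15, d = 14, b = -2, q = 1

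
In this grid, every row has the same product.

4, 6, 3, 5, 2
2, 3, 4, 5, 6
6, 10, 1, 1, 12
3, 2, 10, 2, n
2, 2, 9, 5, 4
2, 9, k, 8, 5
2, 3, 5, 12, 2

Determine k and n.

k = 1, n = 6

Rows 1 and 2 each multiply to 720, so every row has product 720.
Row 6: 2×9×8×5 = 720, so the missing entry is 720 ÷ 720 = 1.
Row 4: 3×2×10×2 = 120, so the missing entry is 720 ÷ 120 = 6.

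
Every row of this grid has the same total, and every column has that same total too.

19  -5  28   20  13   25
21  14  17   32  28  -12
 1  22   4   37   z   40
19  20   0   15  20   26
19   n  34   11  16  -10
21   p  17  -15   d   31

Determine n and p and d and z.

n = 30, p = 19, d = 27, z = -4

Rows 1 and 2 both sum to 100, so that's the common total.
Row 5 has 19 + 34 + 11 + 16 − 10 = 70; the blank must be 100 − 70 = 30.
Column 2 has -5 + 14 + 22 + 20 + 30 = 81; the blank must be 100 − 81 = 19.
Row 6 has 21 + 19 + 17 − 15 + 31 = 73; the blank must be 100 − 73 = 27.
Row 3 has 1 + 22 + 4 + 37 + 40 = 104; the blank must be 100 − 104 = -4.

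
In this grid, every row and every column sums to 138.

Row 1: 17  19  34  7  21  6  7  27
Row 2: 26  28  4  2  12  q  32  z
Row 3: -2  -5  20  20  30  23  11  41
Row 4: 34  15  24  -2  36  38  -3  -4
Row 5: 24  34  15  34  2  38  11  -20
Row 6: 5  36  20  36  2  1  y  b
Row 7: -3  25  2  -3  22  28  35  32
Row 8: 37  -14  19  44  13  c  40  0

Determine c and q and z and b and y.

Column 7: 7 + 32 + 11 − 3 + 11 + 35 + 40 = 133, so its missing entry is 138 − 133 = 5.
Row 6: 5 + 36 + 20 + 36 + 2 + 1 + 5 = 105, so its missing entry is 138 − 105 = 33.
Column 8: 27 + 41 − 4 − 20 + 33 + 32 + 0 = 109, so its missing entry is 138 − 109 = 29.
Row 2: 26 + 28 + 4 + 2 + 12 + 32 + 29 = 133, so its missing entry is 138 − 133 = 5.
Row 8: 37 − 14 + 19 + 44 + 13 + 40 + 0 = 139, so its missing entry is 138 − 139 = -1.

c = -1, q = 5, z = 29, b = 33, y = 5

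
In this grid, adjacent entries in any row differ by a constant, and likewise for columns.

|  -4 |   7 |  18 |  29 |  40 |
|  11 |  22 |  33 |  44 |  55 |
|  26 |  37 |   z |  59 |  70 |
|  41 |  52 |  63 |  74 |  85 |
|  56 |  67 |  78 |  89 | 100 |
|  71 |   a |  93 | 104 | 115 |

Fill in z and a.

z = 48, a = 82

Along each row the entries change by 11 per step; down each column they change by 15.
Row 3: from 26 at column 1, stepping by 11 to column 3 gives 48.
Row 6: from 71 at column 1, stepping by 11 to column 2 gives 82.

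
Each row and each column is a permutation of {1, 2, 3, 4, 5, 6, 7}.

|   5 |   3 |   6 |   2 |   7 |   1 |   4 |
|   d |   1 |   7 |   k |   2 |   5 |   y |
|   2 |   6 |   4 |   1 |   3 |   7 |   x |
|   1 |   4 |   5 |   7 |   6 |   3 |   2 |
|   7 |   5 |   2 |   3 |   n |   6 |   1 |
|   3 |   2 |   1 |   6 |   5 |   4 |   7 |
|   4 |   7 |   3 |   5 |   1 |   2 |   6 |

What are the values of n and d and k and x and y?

n = 4, d = 6, k = 4, x = 5, y = 3

Cell (5,5): row 5 already has {1, 2, 3, 5, 6, 7} → 4.
At (row 3, col 7): row 3 already has {1, 2, 3, 4, 6, 7}, so the value is 5.
For row 2, column 1: column 1 already has {1, 2, 3, 4, 5, 7}; that leaves 6.
At (row 2, col 7): column 7 already has {1, 2, 4, 5, 6, 7}, so the value is 3.
Cell (2,4): row 2 already has {1, 2, 3, 5, 6, 7} → 4.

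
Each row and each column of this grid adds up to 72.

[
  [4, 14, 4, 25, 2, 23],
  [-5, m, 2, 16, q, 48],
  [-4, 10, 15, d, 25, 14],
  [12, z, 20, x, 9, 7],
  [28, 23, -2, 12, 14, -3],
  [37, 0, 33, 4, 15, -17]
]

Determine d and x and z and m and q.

The known cells in column 5 total 65, leaving 72 − 65 = 7 for the blank.
The known cells in row 2 total 68, leaving 72 − 68 = 4 for the blank.
The known cells in column 2 total 51, leaving 72 − 51 = 21 for the blank.
The known cells in row 3 total 60, leaving 72 − 60 = 12 for the blank.
The known cells in row 4 total 69, leaving 72 − 69 = 3 for the blank.

d = 12, x = 3, z = 21, m = 4, q = 7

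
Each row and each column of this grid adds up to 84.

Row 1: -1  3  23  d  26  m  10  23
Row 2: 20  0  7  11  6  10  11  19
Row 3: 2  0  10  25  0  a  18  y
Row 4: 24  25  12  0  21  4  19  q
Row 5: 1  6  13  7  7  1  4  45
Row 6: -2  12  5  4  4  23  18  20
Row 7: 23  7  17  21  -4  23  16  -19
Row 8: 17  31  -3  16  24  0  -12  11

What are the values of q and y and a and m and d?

The known cells in row 4 total 105, leaving 84 − 105 = -21 for the blank.
The known cells in column 8 total 78, leaving 84 − 78 = 6 for the blank.
The known cells in column 4 total 84, leaving 84 − 84 = 0 for the blank.
The known cells in row 1 total 84, leaving 84 − 84 = 0 for the blank.
The known cells in row 3 total 61, leaving 84 − 61 = 23 for the blank.

q = -21, y = 6, a = 23, m = 0, d = 0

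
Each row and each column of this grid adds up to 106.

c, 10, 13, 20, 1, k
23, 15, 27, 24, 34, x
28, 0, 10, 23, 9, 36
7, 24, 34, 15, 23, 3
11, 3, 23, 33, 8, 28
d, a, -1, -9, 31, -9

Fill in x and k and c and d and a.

x = -17, k = 65, c = -3, d = 40, a = 54

Row 2: 23 + 15 + 27 + 24 + 34 = 123, so its missing entry is 106 − 123 = -17.
Column 2: 10 + 15 + 0 + 24 + 3 = 52, so its missing entry is 106 − 52 = 54.
Row 6: 54 − 1 − 9 + 31 − 9 = 66, so its missing entry is 106 − 66 = 40.
Column 1: 23 + 28 + 7 + 11 + 40 = 109, so its missing entry is 106 − 109 = -3.
Row 1: -3 + 10 + 13 + 20 + 1 = 41, so its missing entry is 106 − 41 = 65.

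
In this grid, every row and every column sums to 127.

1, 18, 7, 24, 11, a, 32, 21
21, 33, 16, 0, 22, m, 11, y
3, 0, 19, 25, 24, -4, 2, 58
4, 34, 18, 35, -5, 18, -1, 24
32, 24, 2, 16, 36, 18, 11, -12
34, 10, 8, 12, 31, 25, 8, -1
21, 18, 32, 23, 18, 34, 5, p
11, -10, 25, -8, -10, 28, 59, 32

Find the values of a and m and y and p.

a = 13, m = -5, y = 29, p = -24

The known cells in row 7 total 151, leaving 127 − 151 = -24 for the blank.
The known cells in column 8 total 98, leaving 127 − 98 = 29 for the blank.
The known cells in row 1 total 114, leaving 127 − 114 = 13 for the blank.
The known cells in row 2 total 132, leaving 127 − 132 = -5 for the blank.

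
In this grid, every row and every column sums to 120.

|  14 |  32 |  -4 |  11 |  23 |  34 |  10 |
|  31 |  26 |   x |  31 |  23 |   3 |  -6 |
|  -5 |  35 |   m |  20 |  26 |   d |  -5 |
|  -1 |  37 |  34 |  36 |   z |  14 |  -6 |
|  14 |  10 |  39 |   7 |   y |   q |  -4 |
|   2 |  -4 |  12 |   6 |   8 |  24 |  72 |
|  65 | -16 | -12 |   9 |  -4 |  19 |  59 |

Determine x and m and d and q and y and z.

The known cells in row 2 total 108, leaving 120 − 108 = 12 for the blank.
The known cells in row 4 total 114, leaving 120 − 114 = 6 for the blank.
The known cells in column 5 total 82, leaving 120 − 82 = 38 for the blank.
The known cells in row 5 total 104, leaving 120 − 104 = 16 for the blank.
The known cells in column 3 total 81, leaving 120 − 81 = 39 for the blank.
The known cells in row 3 total 110, leaving 120 − 110 = 10 for the blank.

x = 12, m = 39, d = 10, q = 16, y = 38, z = 6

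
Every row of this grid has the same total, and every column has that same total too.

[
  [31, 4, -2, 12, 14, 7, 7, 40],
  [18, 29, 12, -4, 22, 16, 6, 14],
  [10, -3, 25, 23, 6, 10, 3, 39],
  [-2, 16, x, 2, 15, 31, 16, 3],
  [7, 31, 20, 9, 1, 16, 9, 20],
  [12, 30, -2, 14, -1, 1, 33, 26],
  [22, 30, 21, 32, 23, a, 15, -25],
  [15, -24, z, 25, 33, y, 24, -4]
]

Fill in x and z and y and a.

Rows 1 and 2 both sum to 113, so that's the common total.
The known cells in row 4 total 81, leaving 113 − 81 = 32 for the blank.
The known cells in row 7 total 118, leaving 113 − 118 = -5 for the blank.
The known cells in column 6 total 76, leaving 113 − 76 = 37 for the blank.
The known cells in row 8 total 106, leaving 113 − 106 = 7 for the blank.

x = 32, z = 7, y = 37, a = -5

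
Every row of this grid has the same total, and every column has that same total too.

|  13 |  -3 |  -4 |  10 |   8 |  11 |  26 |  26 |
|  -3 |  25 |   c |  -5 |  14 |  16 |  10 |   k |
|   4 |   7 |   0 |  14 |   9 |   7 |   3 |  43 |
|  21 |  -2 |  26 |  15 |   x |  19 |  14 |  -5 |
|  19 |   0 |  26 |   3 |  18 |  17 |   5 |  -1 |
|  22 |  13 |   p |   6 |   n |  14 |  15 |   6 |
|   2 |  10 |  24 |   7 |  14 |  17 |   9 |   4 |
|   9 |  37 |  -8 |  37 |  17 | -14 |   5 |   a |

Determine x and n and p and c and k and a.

Rows 1 and 3 both sum to 87, so that's the common total.
Row 4: 21 − 2 + 26 + 15 + 19 + 14 − 5 = 88, so its missing entry is 87 − 88 = -1.
Row 8: 9 + 37 − 8 + 37 + 17 − 14 + 5 = 83, so its missing entry is 87 − 83 = 4.
Column 5: 8 + 14 + 9 − 1 + 18 + 14 + 17 = 79, so its missing entry is 87 − 79 = 8.
Column 8: 26 + 43 − 5 − 1 + 6 + 4 + 4 = 77, so its missing entry is 87 − 77 = 10.
Row 2: -3 + 25 − 5 + 14 + 16 + 10 + 10 = 67, so its missing entry is 87 − 67 = 20.
Row 6: 22 + 13 + 6 + 8 + 14 + 15 + 6 = 84, so its missing entry is 87 − 84 = 3.

x = -1, n = 8, p = 3, c = 20, k = 10, a = 4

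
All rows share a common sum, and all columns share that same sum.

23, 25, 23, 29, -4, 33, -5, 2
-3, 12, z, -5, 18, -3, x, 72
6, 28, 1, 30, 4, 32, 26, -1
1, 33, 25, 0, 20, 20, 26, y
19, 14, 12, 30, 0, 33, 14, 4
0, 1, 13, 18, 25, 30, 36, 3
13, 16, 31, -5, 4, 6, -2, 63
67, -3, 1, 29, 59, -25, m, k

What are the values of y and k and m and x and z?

Rows 1 and 3 both sum to 126, so that's the common total.
Column 3: 23 + 1 + 25 + 12 + 13 + 31 + 1 = 106, so its missing entry is 126 − 106 = 20.
Row 4: 1 + 33 + 25 + 0 + 20 + 20 + 26 = 125, so its missing entry is 126 − 125 = 1.
Column 8: 2 + 72 − 1 + 1 + 4 + 3 + 63 = 144, so its missing entry is 126 − 144 = -18.
Row 8: 67 − 3 + 1 + 29 + 59 − 25 − 18 = 110, so its missing entry is 126 − 110 = 16.
Row 2: -3 + 12 + 20 − 5 + 18 − 3 + 72 = 111, so its missing entry is 126 − 111 = 15.

y = 1, k = -18, m = 16, x = 15, z = 20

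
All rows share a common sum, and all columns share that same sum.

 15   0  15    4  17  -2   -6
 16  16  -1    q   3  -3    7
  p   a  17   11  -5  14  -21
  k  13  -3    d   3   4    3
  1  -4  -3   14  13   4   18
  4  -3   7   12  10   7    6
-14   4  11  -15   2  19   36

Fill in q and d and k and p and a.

q = 5, d = 12, k = 11, p = 10, a = 17

Rows 1 and 5 both sum to 43, so that's the common total.
The known cells in column 2 total 26, leaving 43 − 26 = 17 for the blank.
The known cells in row 3 total 33, leaving 43 − 33 = 10 for the blank.
The known cells in column 1 total 32, leaving 43 − 32 = 11 for the blank.
The known cells in row 4 total 31, leaving 43 − 31 = 12 for the blank.
The known cells in row 2 total 38, leaving 43 − 38 = 5 for the blank.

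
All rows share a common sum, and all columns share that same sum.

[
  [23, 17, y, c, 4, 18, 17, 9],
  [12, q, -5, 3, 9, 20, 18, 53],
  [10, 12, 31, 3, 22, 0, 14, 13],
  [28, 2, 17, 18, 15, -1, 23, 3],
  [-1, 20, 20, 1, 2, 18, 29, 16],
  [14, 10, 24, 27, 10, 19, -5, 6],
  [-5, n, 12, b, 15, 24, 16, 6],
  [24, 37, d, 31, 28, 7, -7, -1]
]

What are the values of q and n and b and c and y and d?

Rows 3 and 4 both sum to 105, so that's the common total.
Row 2 has 12 − 5 + 3 + 9 + 20 + 18 + 53 = 110; the blank must be 105 − 110 = -5.
Column 2 has 17 − 5 + 12 + 2 + 20 + 10 + 37 = 93; the blank must be 105 − 93 = 12.
Row 8 has 24 + 37 + 31 + 28 + 7 − 7 − 1 = 119; the blank must be 105 − 119 = -14.
Column 3 has -5 + 31 + 17 + 20 + 24 + 12 − 14 = 85; the blank must be 105 − 85 = 20.
Row 1 has 23 + 17 + 20 + 4 + 18 + 17 + 9 = 108; the blank must be 105 − 108 = -3.
Row 7 has -5 + 12 + 12 + 15 + 24 + 16 + 6 = 80; the blank must be 105 − 80 = 25.

q = -5, n = 12, b = 25, c = -3, y = 20, d = -14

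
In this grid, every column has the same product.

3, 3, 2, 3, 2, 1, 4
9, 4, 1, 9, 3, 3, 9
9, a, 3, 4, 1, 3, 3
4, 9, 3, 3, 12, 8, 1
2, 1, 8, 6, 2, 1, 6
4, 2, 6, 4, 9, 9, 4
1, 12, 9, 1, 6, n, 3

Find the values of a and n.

a = 3, n = 12

Columns 3 and 7 each multiply to 7776, so every column has product 7776.
Column 2: 3×4×9×1×2×12 = 2592, so the missing entry is 7776 ÷ 2592 = 3.
Column 6: 1×3×3×8×1×9 = 648, so the missing entry is 7776 ÷ 648 = 12.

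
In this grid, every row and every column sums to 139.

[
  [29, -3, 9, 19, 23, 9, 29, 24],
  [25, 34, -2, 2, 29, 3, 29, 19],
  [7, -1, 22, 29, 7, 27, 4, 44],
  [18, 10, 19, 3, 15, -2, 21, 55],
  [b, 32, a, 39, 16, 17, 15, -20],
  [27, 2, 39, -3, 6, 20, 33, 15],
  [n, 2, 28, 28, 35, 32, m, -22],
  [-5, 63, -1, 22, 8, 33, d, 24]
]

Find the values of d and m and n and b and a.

Column 3 has 9 − 2 + 22 + 19 + 39 + 28 − 1 = 114; the blank must be 139 − 114 = 25.
Row 5 has 32 + 25 + 39 + 16 + 17 + 15 − 20 = 124; the blank must be 139 − 124 = 15.
Row 8 has -5 + 63 − 1 + 22 + 8 + 33 + 24 = 144; the blank must be 139 − 144 = -5.
Column 1 has 29 + 25 + 7 + 18 + 15 + 27 − 5 = 116; the blank must be 139 − 116 = 23.
Row 7 has 23 + 2 + 28 + 28 + 35 + 32 − 22 = 126; the blank must be 139 − 126 = 13.

d = -5, m = 13, n = 23, b = 15, a = 25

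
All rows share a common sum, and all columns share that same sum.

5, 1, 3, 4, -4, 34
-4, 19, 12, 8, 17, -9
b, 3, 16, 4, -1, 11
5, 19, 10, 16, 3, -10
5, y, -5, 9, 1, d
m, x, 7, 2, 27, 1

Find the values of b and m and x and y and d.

b = 10, m = 22, x = -16, y = 17, d = 16

Rows 1 and 2 both sum to 43, so that's the common total.
The known cells in row 3 total 33, leaving 43 − 33 = 10 for the blank.
The known cells in column 6 total 27, leaving 43 − 27 = 16 for the blank.
The known cells in column 1 total 21, leaving 43 − 21 = 22 for the blank.
The known cells in row 6 total 59, leaving 43 − 59 = -16 for the blank.
The known cells in row 5 total 26, leaving 43 − 26 = 17 for the blank.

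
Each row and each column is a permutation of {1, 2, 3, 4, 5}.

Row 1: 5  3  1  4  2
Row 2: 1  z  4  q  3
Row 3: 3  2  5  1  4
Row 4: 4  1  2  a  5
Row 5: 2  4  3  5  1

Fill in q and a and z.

For row 2, column 2: column 2 already has {1, 2, 3, 4}; that leaves 5.
For row 4, column 4: row 4 already has {1, 2, 4, 5}; that leaves 3.
At (row 2, col 4): row 2 already has {1, 3, 4, 5}, so the value is 2.

q = 2, a = 3, z = 5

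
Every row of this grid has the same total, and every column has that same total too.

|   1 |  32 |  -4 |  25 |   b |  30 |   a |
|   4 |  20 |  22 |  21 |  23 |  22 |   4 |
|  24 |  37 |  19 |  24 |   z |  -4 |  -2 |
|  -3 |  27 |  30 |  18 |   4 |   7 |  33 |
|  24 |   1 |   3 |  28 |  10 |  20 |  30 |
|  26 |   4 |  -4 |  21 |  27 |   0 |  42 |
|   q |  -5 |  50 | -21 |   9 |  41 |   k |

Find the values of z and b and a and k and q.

z = 18, b = 25, a = 7, k = 2, q = 40

Rows 2 and 4 both sum to 116, so that's the common total.
The known cells in row 3 total 98, leaving 116 − 98 = 18 for the blank.
The known cells in column 5 total 91, leaving 116 − 91 = 25 for the blank.
The known cells in row 1 total 109, leaving 116 − 109 = 7 for the blank.
The known cells in column 1 total 76, leaving 116 − 76 = 40 for the blank.
The known cells in row 7 total 114, leaving 116 − 114 = 2 for the blank.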